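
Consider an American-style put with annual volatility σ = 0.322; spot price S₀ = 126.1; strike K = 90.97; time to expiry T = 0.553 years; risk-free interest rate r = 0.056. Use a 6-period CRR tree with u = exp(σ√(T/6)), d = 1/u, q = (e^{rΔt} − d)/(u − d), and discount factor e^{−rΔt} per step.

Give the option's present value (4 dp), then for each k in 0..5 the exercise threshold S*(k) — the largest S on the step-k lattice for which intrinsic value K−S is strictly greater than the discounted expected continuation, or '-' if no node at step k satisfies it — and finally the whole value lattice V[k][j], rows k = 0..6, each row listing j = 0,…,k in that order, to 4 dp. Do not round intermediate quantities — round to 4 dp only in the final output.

Δt=0.09217, u=1.10269, d=0.90687, q=0.50201, disc=e^(-rΔt)=0.99485
k=6 terminal: V=max(K-S,0) → 20.8267 5.6805 0.0000 0.0000 0.0000 0.0000 0.0000
k=5: j=0 S=77.3465 intr=13.6235 cont=13.1551 V=13.6235[EX]; j=1 S=94.0482 intr=0.0000 cont=2.8143 V=2.8143[hold]; j=2 S=114.3563 intr=0.0000 cont=0.0000 V=0.0000[hold]; j=3 S=139.0497 intr=0.0000 cont=0.0000 V=0.0000[hold]; j=4 S=169.0751 intr=0.0000 cont=0.0000 V=0.0000[hold]; j=5 S=205.5840 intr=0.0000 cont=0.0000 V=0.0000[hold]  S*(5)=77.3465
k=4: j=0 S=85.2895 intr=5.6805 cont=8.1550 V=8.1550[hold]; j=1 S=103.7064 intr=0.0000 cont=1.3943 V=1.3943[hold]; j=2 S=126.1000 intr=0.0000 cont=0.0000 V=0.0000[hold]; j=3 S=153.3292 intr=0.0000 cont=0.0000 V=0.0000[hold]; j=4 S=186.4380 intr=0.0000 cont=0.0000 V=0.0000[hold]  S*(4)=-
k=3: j=0 S=94.0482 intr=0.0000 cont=4.7366 V=4.7366[hold]; j=1 S=114.3563 intr=0.0000 cont=0.6908 V=0.6908[hold]; j=2 S=139.0497 intr=0.0000 cont=0.0000 V=0.0000[hold]; j=3 S=169.0751 intr=0.0000 cont=0.0000 V=0.0000[hold]  S*(3)=-
k=2: j=0 S=103.7064 intr=0.0000 cont=2.6916 V=2.6916[hold]; j=1 S=126.1000 intr=0.0000 cont=0.3422 V=0.3422[hold]; j=2 S=153.3292 intr=0.0000 cont=0.0000 V=0.0000[hold]  S*(2)=-
k=1: j=0 S=114.3563 intr=0.0000 cont=1.5044 V=1.5044[hold]; j=1 S=139.0497 intr=0.0000 cont=0.1696 V=0.1696[hold]  S*(1)=-
k=0: j=0 S=126.1000 intr=0.0000 cont=0.8300 V=0.8300[hold]  S*(0)=-

price = 0.8300
boundary = - - - - - 77.3465
tree:
0.8300
1.5044 0.1696
2.6916 0.3422 0.0000
4.7366 0.6908 0.0000 0.0000
8.1550 1.3943 0.0000 0.0000 0.0000
13.6235 2.8143 0.0000 0.0000 0.0000 0.0000
20.8267 5.6805 0.0000 0.0000 0.0000 0.0000 0.0000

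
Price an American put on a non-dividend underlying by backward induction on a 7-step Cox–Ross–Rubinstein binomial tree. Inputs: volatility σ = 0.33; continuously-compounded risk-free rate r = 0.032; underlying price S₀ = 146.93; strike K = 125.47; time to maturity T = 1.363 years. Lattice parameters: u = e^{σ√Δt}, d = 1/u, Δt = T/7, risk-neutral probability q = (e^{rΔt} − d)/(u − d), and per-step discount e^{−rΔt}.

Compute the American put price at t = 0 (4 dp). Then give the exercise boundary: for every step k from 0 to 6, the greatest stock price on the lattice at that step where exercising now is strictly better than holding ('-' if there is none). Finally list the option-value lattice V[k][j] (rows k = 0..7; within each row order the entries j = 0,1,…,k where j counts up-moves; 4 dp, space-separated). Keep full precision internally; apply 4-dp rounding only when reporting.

price = 9.5127
boundary = - - - - 82.0630 94.9267 109.8067
tree:
9.5127
14.6641 4.1663
21.9392 7.1294 1.0743
31.6108 11.9538 2.0993 0.0000
43.4070 19.4946 4.1021 0.0000 0.0000
54.5275 30.5433 8.0158 0.0000 0.0000 0.0000
64.1410 43.4070 15.6633 0.0000 0.0000 0.0000 0.0000
72.4518 54.5275 30.5433 0.0000 0.0000 0.0000 0.0000 0.0000

Δt=0.19471  u=1.15675  d=0.86449  q=0.48505  discount=0.99379
step 7 (expiry): payoffs max(K−S,0) = 72.4518 54.5275 30.5433 0.0000 0.0000 0.0000 0.0000 0.0000
step 6: (k=6,j=0): S=61.3290, (K−S)⁺=64.1410, hold=63.3616 ⇒ V=64.1410 exercise | (k=6,j=1): S=82.0630, (K−S)⁺=43.4070, hold=42.6276 ⇒ V=43.4070 exercise | (k=6,j=2): S=109.8067, (K−S)⁺=15.6633, hold=15.6307 ⇒ V=15.6633 exercise | (k=6,j=3): S=146.9300, (K−S)⁺=0.0000, hold=0.0000 ⇒ V=0.0000 continue | (k=6,j=4): S=196.6039, (K−S)⁺=0.0000, hold=0.0000 ⇒ V=0.0000 continue | (k=6,j=5): S=263.0714, (K−S)⁺=0.0000, hold=0.0000 ⇒ V=0.0000 continue | (k=6,j=6): S=352.0101, (K−S)⁺=0.0000, hold=0.0000 ⇒ V=0.0000 continue  boundary S*=109.8067
step 5: (k=5,j=0): S=70.9425, (K−S)⁺=54.5275, hold=53.7481 ⇒ V=54.5275 exercise | (k=5,j=1): S=94.9267, (K−S)⁺=30.5433, hold=29.7640 ⇒ V=30.5433 exercise | (k=5,j=2): S=127.0193, (K−S)⁺=0.0000, hold=8.0158 ⇒ V=8.0158 continue | (k=5,j=3): S=169.9618, (K−S)⁺=0.0000, hold=0.0000 ⇒ V=0.0000 continue | (k=5,j=4): S=227.4222, (K−S)⁺=0.0000, hold=0.0000 ⇒ V=0.0000 continue | (k=5,j=5): S=304.3087, (K−S)⁺=0.0000, hold=0.0000 ⇒ V=0.0000 continue  boundary S*=94.9267
step 4: (k=4,j=0): S=82.0630, (K−S)⁺=43.4070, hold=42.6276 ⇒ V=43.4070 exercise | (k=4,j=1): S=109.8067, (K−S)⁺=15.6633, hold=19.4946 ⇒ V=19.4946 continue | (k=4,j=2): S=146.9300, (K−S)⁺=0.0000, hold=4.1021 ⇒ V=4.1021 continue | (k=4,j=3): S=196.6039, (K−S)⁺=0.0000, hold=0.0000 ⇒ V=0.0000 continue | (k=4,j=4): S=263.0714, (K−S)⁺=0.0000, hold=0.0000 ⇒ V=0.0000 continue  boundary S*=82.0630
step 3: (k=3,j=0): S=94.9267, (K−S)⁺=30.5433, hold=31.6108 ⇒ V=31.6108 continue | (k=3,j=1): S=127.0193, (K−S)⁺=0.0000, hold=11.9538 ⇒ V=11.9538 continue | (k=3,j=2): S=169.9618, (K−S)⁺=0.0000, hold=2.0993 ⇒ V=2.0993 continue | (k=3,j=3): S=227.4222, (K−S)⁺=0.0000, hold=0.0000 ⇒ V=0.0000 continue  boundary S*=-
step 2: (k=2,j=0): S=109.8067, (K−S)⁺=15.6633, hold=21.9392 ⇒ V=21.9392 continue | (k=2,j=1): S=146.9300, (K−S)⁺=0.0000, hold=7.1294 ⇒ V=7.1294 continue | (k=2,j=2): S=196.6039, (K−S)⁺=0.0000, hold=1.0743 ⇒ V=1.0743 continue  boundary S*=-
step 1: (k=1,j=0): S=127.0193, (K−S)⁺=0.0000, hold=14.6641 ⇒ V=14.6641 continue | (k=1,j=1): S=169.9618, (K−S)⁺=0.0000, hold=4.1663 ⇒ V=4.1663 continue  boundary S*=-
step 0: (k=0,j=0): S=146.9300, (K−S)⁺=0.0000, hold=9.5127 ⇒ V=9.5127 continue  boundary S*=-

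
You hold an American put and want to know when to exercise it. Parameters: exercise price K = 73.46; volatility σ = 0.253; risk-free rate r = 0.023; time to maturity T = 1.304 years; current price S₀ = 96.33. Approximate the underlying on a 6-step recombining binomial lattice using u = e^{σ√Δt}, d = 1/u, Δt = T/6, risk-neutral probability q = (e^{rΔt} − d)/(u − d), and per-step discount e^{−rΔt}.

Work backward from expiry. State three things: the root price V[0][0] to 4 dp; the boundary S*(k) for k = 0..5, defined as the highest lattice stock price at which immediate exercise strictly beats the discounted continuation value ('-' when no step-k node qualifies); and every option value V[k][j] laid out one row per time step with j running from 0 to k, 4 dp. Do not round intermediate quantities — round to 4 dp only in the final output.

price = 1.7444
boundary = - - - - - 53.4127
tree:
1.7444
3.0218 0.4420
5.1296 0.8740 0.0000
8.4712 1.7281 0.0000 0.0000
13.4445 3.4171 0.0000 0.0000 0.0000
20.0473 6.7569 0.0000 0.0000 0.0000 0.0000
25.9898 13.3609 0.0000 0.0000 0.0000 0.0000 0.0000

Δt=0.21733, u=1.12518, d=0.88874, q=0.49174, disc=e^(-rΔt)=0.99501
k=6 terminal: V=max(K-S,0) → 25.9898 13.3609 0.0000 0.0000 0.0000 0.0000 0.0000
k=5: j=0 S=53.4127 intr=20.0473 cont=19.6810 V=20.0473[EX]; j=1 S=67.6225 intr=5.8375 cont=6.7569 V=6.7569[hold]; j=2 S=85.6127 intr=0.0000 cont=0.0000 V=0.0000[hold]; j=3 S=108.3889 intr=0.0000 cont=0.0000 V=0.0000[hold]; j=4 S=137.2245 intr=0.0000 cont=0.0000 V=0.0000[hold]; j=5 S=173.7314 intr=0.0000 cont=0.0000 V=0.0000[hold]  S*(5)=53.4127
k=4: j=0 S=60.0991 intr=13.3609 cont=13.4445 V=13.4445[hold]; j=1 S=76.0878 intr=0.0000 cont=3.4171 V=3.4171[hold]; j=2 S=96.3300 intr=0.0000 cont=0.0000 V=0.0000[hold]; j=3 S=121.9574 intr=0.0000 cont=0.0000 V=0.0000[hold]; j=4 S=154.4027 intr=0.0000 cont=0.0000 V=0.0000[hold]  S*(4)=-
k=3: j=0 S=67.6225 intr=5.8375 cont=8.4712 V=8.4712[hold]; j=1 S=85.6127 intr=0.0000 cont=1.7281 V=1.7281[hold]; j=2 S=108.3889 intr=0.0000 cont=0.0000 V=0.0000[hold]; j=3 S=137.2245 intr=0.0000 cont=0.0000 V=0.0000[hold]  S*(3)=-
k=2: j=0 S=76.0878 intr=0.0000 cont=5.1296 V=5.1296[hold]; j=1 S=96.3300 intr=0.0000 cont=0.8740 V=0.8740[hold]; j=2 S=121.9574 intr=0.0000 cont=0.0000 V=0.0000[hold]  S*(2)=-
k=1: j=0 S=85.6127 intr=0.0000 cont=3.0218 V=3.0218[hold]; j=1 S=108.3889 intr=0.0000 cont=0.4420 V=0.4420[hold]  S*(1)=-
k=0: j=0 S=96.3300 intr=0.0000 cont=1.7444 V=1.7444[hold]  S*(0)=-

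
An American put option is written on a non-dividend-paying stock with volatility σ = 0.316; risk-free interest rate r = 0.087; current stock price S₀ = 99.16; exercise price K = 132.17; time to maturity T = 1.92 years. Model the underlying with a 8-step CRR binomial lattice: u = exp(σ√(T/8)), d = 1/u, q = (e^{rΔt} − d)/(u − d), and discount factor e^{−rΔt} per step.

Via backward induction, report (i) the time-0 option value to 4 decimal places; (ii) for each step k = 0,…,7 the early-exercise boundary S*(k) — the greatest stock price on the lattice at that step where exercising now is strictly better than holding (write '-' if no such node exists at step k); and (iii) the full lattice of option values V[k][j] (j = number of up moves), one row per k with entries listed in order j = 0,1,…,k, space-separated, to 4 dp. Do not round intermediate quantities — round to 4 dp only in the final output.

price = 33.0284
boundary = - 84.9385 99.1600 84.9385 99.1600 84.9385 99.1600 115.7627
tree:
33.0284
47.2315 21.7120
59.4134 33.0100 12.5285
69.8482 47.2315 20.7285 5.7344
78.7864 59.4134 33.0100 10.6309 1.6077
86.4427 69.8482 47.2315 19.1389 3.4872 0.0000
93.0009 78.7864 59.4134 33.0100 7.5641 0.0000 0.0000
98.6185 86.4427 69.8482 47.2315 16.4073 0.0000 0.0000 0.0000
103.4305 93.0009 78.7864 59.4134 33.0100 0.0000 0.0000 0.0000 0.0000

Δt=0.24000, u=1.16743, d=0.85658, q=0.52925, disc=e^(-rΔt)=0.97934
k=8 terminal: V=max(K-S,0) → 103.4305 93.0009 78.7864 59.4134 33.0100 0.0000 0.0000 0.0000 0.0000
k=7: j=0 S=33.5515 intr=98.6185 cont=95.8874 V=98.6185[EX]; j=1 S=45.7273 intr=86.4427 cont=83.7116 V=86.4427[EX]; j=2 S=62.3218 intr=69.8482 cont=67.1171 V=69.8482[EX]; j=3 S=84.9385 intr=47.2315 cont=44.5004 V=47.2315[EX]; j=4 S=115.7627 intr=16.4073 cont=15.2183 V=16.4073[EX]; j=5 S=157.7731 intr=0.0000 cont=0.0000 V=0.0000[hold]; j=6 S=215.0291 intr=0.0000 cont=0.0000 V=0.0000[hold]; j=7 S=293.0634 intr=0.0000 cont=0.0000 V=0.0000[hold]  S*(7)=115.7627
k=6: j=0 S=39.1691 intr=93.0009 cont=90.2698 V=93.0009[EX]; j=1 S=53.3836 intr=78.7864 cont=76.0553 V=78.7864[EX]; j=2 S=72.7566 intr=59.4134 cont=56.6823 V=59.4134[EX]; j=3 S=99.1600 intr=33.0100 cont=30.2789 V=33.0100[EX]; j=4 S=135.1453 intr=0.0000 cont=7.5641 V=7.5641[hold]; j=5 S=184.1896 intr=0.0000 cont=0.0000 V=0.0000[hold]; j=6 S=251.0322 intr=0.0000 cont=0.0000 V=0.0000[hold]  S*(6)=99.1600
k=5: j=0 S=45.7273 intr=86.4427 cont=83.7116 V=86.4427[EX]; j=1 S=62.3218 intr=69.8482 cont=67.1171 V=69.8482[EX]; j=2 S=84.9385 intr=47.2315 cont=44.5004 V=47.2315[EX]; j=3 S=115.7627 intr=16.4073 cont=19.1389 V=19.1389[hold]; j=4 S=157.7731 intr=0.0000 cont=3.4872 V=3.4872[hold]; j=5 S=215.0291 intr=0.0000 cont=0.0000 V=0.0000[hold]  S*(5)=84.9385
k=4: j=0 S=53.3836 intr=78.7864 cont=76.0553 V=78.7864[EX]; j=1 S=72.7566 intr=59.4134 cont=56.6823 V=59.4134[EX]; j=2 S=99.1600 intr=33.0100 cont=31.6947 V=33.0100[EX]; j=3 S=135.1453 intr=0.0000 cont=10.6309 V=10.6309[hold]; j=4 S=184.1896 intr=0.0000 cont=1.6077 V=1.6077[hold]  S*(4)=99.1600
k=3: j=0 S=62.3218 intr=69.8482 cont=67.1171 V=69.8482[EX]; j=1 S=84.9385 intr=47.2315 cont=44.5004 V=47.2315[EX]; j=2 S=115.7627 intr=16.4073 cont=20.7285 V=20.7285[hold]; j=3 S=157.7731 intr=0.0000 cont=5.7344 V=5.7344[hold]  S*(3)=84.9385
k=2: j=0 S=72.7566 intr=59.4134 cont=56.6823 V=59.4134[EX]; j=1 S=99.1600 intr=33.0100 cont=32.5186 V=33.0100[EX]; j=2 S=135.1453 intr=0.0000 cont=12.5285 V=12.5285[hold]  S*(2)=99.1600
k=1: j=0 S=84.9385 intr=47.2315 cont=44.5004 V=47.2315[EX]; j=1 S=115.7627 intr=16.4073 cont=21.7120 V=21.7120[hold]  S*(1)=84.9385
k=0: j=0 S=99.1600 intr=33.0100 cont=33.0284 V=33.0284[hold]  S*(0)=-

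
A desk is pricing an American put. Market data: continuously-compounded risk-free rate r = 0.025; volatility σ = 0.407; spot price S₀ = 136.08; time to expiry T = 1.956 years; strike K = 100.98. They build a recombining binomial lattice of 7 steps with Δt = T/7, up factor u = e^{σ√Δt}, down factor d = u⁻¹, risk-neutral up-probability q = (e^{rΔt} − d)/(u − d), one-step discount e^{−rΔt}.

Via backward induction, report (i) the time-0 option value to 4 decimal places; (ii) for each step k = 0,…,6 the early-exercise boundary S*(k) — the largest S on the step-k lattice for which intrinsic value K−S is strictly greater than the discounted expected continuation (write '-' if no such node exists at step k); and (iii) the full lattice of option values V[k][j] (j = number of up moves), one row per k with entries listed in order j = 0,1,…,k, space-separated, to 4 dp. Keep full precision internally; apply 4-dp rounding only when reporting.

Δt=0.27943  u=1.24004  d=0.80643  q=0.46259  discount=0.99304
step 7 (expiry): payoffs max(K−S,0) = 70.7984 54.5697 29.6148 0.0000 0.0000 0.0000 0.0000 0.0000
step 6: (k=6,j=0): S=37.4264, (K−S)⁺=63.5536, hold=62.8506 ⇒ V=63.5536 exercise | (k=6,j=1): S=57.5507, (K−S)⁺=43.4293, hold=42.7264 ⇒ V=43.4293 exercise | (k=6,j=2): S=88.4957, (K−S)⁺=12.4843, hold=15.8046 ⇒ V=15.8046 continue | (k=6,j=3): S=136.0800, (K−S)⁺=0.0000, hold=0.0000 ⇒ V=0.0000 continue | (k=6,j=4): S=209.2504, (K−S)⁺=0.0000, hold=0.0000 ⇒ V=0.0000 continue | (k=6,j=5): S=321.7646, (K−S)⁺=0.0000, hold=0.0000 ⇒ V=0.0000 continue | (k=6,j=6): S=494.7777, (K−S)⁺=0.0000, hold=0.0000 ⇒ V=0.0000 continue  boundary S*=57.5507
step 5: (k=5,j=0): S=46.4103, (K−S)⁺=54.5697, hold=53.8667 ⇒ V=54.5697 exercise | (k=5,j=1): S=71.3652, (K−S)⁺=29.6148, hold=30.4371 ⇒ V=30.4371 continue | (k=5,j=2): S=109.7383, (K−S)⁺=0.0000, hold=8.4345 ⇒ V=8.4345 continue | (k=5,j=3): S=168.7448, (K−S)⁺=0.0000, hold=0.0000 ⇒ V=0.0000 continue | (k=5,j=4): S=259.4790, (K−S)⁺=0.0000, hold=0.0000 ⇒ V=0.0000 continue | (k=5,j=5): S=399.0012, (K−S)⁺=0.0000, hold=0.0000 ⇒ V=0.0000 continue  boundary S*=46.4103
step 4: (k=4,j=0): S=57.5507, (K−S)⁺=43.4293, hold=43.1041 ⇒ V=43.4293 exercise | (k=4,j=1): S=88.4957, (K−S)⁺=12.4843, hold=20.1179 ⇒ V=20.1179 continue | (k=4,j=2): S=136.0800, (K−S)⁺=0.0000, hold=4.5012 ⇒ V=4.5012 continue | (k=4,j=3): S=209.2504, (K−S)⁺=0.0000, hold=0.0000 ⇒ V=0.0000 continue | (k=4,j=4): S=321.7646, (K−S)⁺=0.0000, hold=0.0000 ⇒ V=0.0000 continue  boundary S*=57.5507
step 3: (k=3,j=0): S=71.3652, (K−S)⁺=29.6148, hold=32.4185 ⇒ V=32.4185 continue | (k=3,j=1): S=109.7383, (K−S)⁺=0.0000, hold=12.8041 ⇒ V=12.8041 continue | (k=3,j=2): S=168.7448, (K−S)⁺=0.0000, hold=2.4022 ⇒ V=2.4022 continue | (k=3,j=3): S=259.4790, (K−S)⁺=0.0000, hold=0.0000 ⇒ V=0.0000 continue  boundary S*=-
step 2: (k=2,j=0): S=88.4957, (K−S)⁺=12.4843, hold=23.1826 ⇒ V=23.1826 continue | (k=2,j=1): S=136.0800, (K−S)⁺=0.0000, hold=7.9367 ⇒ V=7.9367 continue | (k=2,j=2): S=209.2504, (K−S)⁺=0.0000, hold=1.2820 ⇒ V=1.2820 continue  boundary S*=-
step 1: (k=1,j=0): S=109.7383, (K−S)⁺=0.0000, hold=16.0177 ⇒ V=16.0177 continue | (k=1,j=1): S=168.7448, (K−S)⁺=0.0000, hold=4.8245 ⇒ V=4.8245 continue  boundary S*=-
step 0: (k=0,j=0): S=136.0800, (K−S)⁺=0.0000, hold=10.7644 ⇒ V=10.7644 continue  boundary S*=-

price = 10.7644
boundary = - - - - 57.5507 46.4103 57.5507
tree:
10.7644
16.0177 4.8245
23.1826 7.9367 1.2820
32.4185 12.8041 2.4022 0.0000
43.4293 20.1179 4.5012 0.0000 0.0000
54.5697 30.4371 8.4345 0.0000 0.0000 0.0000
63.5536 43.4293 15.8046 0.0000 0.0000 0.0000 0.0000
70.7984 54.5697 29.6148 0.0000 0.0000 0.0000 0.0000 0.0000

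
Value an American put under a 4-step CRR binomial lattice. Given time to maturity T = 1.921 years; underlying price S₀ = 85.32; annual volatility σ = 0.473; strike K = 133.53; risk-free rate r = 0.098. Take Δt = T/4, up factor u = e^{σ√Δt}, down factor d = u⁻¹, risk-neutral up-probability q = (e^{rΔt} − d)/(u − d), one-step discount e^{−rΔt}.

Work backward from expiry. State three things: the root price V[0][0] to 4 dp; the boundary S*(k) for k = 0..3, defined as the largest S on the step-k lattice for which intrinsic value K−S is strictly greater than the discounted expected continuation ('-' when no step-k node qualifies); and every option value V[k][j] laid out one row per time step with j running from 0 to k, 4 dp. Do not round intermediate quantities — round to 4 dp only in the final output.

params: Δt=0.48025 u=1.38790 d=0.72051 q=0.49099 e^(-rΔt)=0.95403
t_4 payoffs: 110.5356 89.2368 48.2100 0.0000 0.0000
t_3: node(3,0) S=31.9139 payoff=101.6161 vs cont=95.4772 → 101.6161 [stop]  node(3,1) S=61.4743 payoff=72.0557 vs cont=65.9168 → 72.0557 [stop]  node(3,2) S=118.4153 payoff=15.1147 vs cont=23.4114 → 23.4114 [wait]  node(3,3) S=228.0984 payoff=0.0000 vs cont=0.0000 → 0.0000 [wait]  ⇒ S*(3)=61.4743
t_2: node(2,0) S=44.2932 payoff=89.2368 vs cont=83.0979 → 89.2368 [stop]  node(2,1) S=85.3200 payoff=48.2100 vs cont=45.9574 → 48.2100 [stop]  node(2,2) S=164.3482 payoff=0.0000 vs cont=11.3689 → 11.3689 [wait]  ⇒ S*(2)=85.3200
t_1: node(1,0) S=61.4743 payoff=72.0557 vs cont=65.9168 → 72.0557 [stop]  node(1,1) S=118.4153 payoff=15.1147 vs cont=28.7367 → 28.7367 [wait]  ⇒ S*(1)=61.4743
t_0: node(0,0) S=85.3200 payoff=48.2100 vs cont=48.4518 → 48.4518 [wait]  ⇒ S*(0)=-

price = 48.4518
boundary = - 61.4743 85.3200 61.4743
tree:
48.4518
72.0557 28.7367
89.2368 48.2100 11.3689
101.6161 72.0557 23.4114 0.0000
110.5356 89.2368 48.2100 0.0000 0.0000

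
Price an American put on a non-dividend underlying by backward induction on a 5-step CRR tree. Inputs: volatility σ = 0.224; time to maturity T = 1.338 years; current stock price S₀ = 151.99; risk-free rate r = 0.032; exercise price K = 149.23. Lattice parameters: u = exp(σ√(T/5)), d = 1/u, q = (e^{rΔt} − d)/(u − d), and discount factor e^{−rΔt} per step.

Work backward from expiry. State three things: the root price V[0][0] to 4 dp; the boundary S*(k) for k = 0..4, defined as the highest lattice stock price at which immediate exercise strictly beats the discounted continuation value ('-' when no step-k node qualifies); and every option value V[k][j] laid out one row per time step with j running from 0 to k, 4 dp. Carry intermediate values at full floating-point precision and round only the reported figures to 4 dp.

price = 12.3357
boundary = - - - 107.3601 120.5499
tree:
12.3357
19.3445 5.7589
29.1837 10.1460 1.6091
41.8699 17.3954 3.2992 0.0000
53.6166 28.6801 6.7645 0.0000 0.0000
64.0780 41.8699 13.8698 0.0000 0.0000 0.0000

Δt=0.26760  u=1.12286  d=0.89059  q=0.50809  discount=0.99147
step 5 (expiry): payoffs max(K−S,0) = 64.0780 41.8699 13.8698 0.0000 0.0000 0.0000
step 4: (k=4,j=0): S=95.6134, (K−S)⁺=53.6166, hold=52.3441 ⇒ V=53.6166 exercise | (k=4,j=1): S=120.5499, (K−S)⁺=28.6801, hold=27.4076 ⇒ V=28.6801 exercise | (k=4,j=2): S=151.9900, (K−S)⁺=0.0000, hold=6.7645 ⇒ V=6.7645 continue | (k=4,j=3): S=191.6298, (K−S)⁺=0.0000, hold=0.0000 ⇒ V=0.0000 continue | (k=4,j=4): S=241.6079, (K−S)⁺=0.0000, hold=0.0000 ⇒ V=0.0000 continue  boundary S*=120.5499
step 3: (k=3,j=0): S=107.3601, (K−S)⁺=41.8699, hold=40.5975 ⇒ V=41.8699 exercise | (k=3,j=1): S=135.3602, (K−S)⁺=13.8698, hold=17.3954 ⇒ V=17.3954 continue | (k=3,j=2): S=170.6629, (K−S)⁺=0.0000, hold=3.2992 ⇒ V=3.2992 continue | (k=3,j=3): S=215.1727, (K−S)⁺=0.0000, hold=0.0000 ⇒ V=0.0000 continue  boundary S*=107.3601
step 2: (k=2,j=0): S=120.5499, (K−S)⁺=28.6801, hold=29.1837 ⇒ V=29.1837 continue | (k=2,j=1): S=151.9900, (K−S)⁺=0.0000, hold=10.1460 ⇒ V=10.1460 continue | (k=2,j=2): S=191.6298, (K−S)⁺=0.0000, hold=1.6091 ⇒ V=1.6091 continue  boundary S*=-
step 1: (k=1,j=0): S=135.3602, (K−S)⁺=13.8698, hold=19.3445 ⇒ V=19.3445 continue | (k=1,j=1): S=170.6629, (K−S)⁺=0.0000, hold=5.7589 ⇒ V=5.7589 continue  boundary S*=-
step 0: (k=0,j=0): S=151.9900, (K−S)⁺=0.0000, hold=12.3357 ⇒ V=12.3357 continue  boundary S*=-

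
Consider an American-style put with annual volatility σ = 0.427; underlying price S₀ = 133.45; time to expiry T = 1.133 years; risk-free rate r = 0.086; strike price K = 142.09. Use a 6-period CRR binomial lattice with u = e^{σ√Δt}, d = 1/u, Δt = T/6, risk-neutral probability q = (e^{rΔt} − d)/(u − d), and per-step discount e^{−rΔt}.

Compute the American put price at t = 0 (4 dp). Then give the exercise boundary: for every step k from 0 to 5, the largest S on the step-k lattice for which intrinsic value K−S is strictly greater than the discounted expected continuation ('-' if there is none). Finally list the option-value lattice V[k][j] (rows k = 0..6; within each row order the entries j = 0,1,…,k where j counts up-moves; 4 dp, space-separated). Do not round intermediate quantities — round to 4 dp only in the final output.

Δt=0.18883, u=1.20388, d=0.83065, q=0.49761, disc=e^(-rΔt)=0.98389
k=6 terminal: V=max(K-S,0) → 98.2560 78.5597 50.0133 8.6400 0.0000 0.0000 0.0000
k=5: j=0 S=52.7711 intr=89.3189 cont=87.0300 V=89.3189[EX]; j=1 S=76.4830 intr=65.6070 cont=63.3181 V=65.6070[EX]; j=2 S=110.8496 intr=31.2404 cont=28.9516 V=31.2404[EX]; j=3 S=160.6583 intr=0.0000 cont=4.2707 V=4.2707[hold]; j=4 S=232.8478 intr=0.0000 cont=0.0000 V=0.0000[hold]; j=5 S=337.4746 intr=0.0000 cont=0.0000 V=0.0000[hold]  S*(5)=110.8496
k=4: j=0 S=63.5303 intr=78.5597 cont=76.2709 V=78.5597[EX]; j=1 S=92.0767 intr=50.0133 cont=47.7245 V=50.0133[EX]; j=2 S=133.4500 intr=8.6400 cont=17.5330 V=17.5330[hold]; j=3 S=193.4139 intr=0.0000 cont=2.1110 V=2.1110[hold]; j=4 S=280.3216 intr=0.0000 cont=0.0000 V=0.0000[hold]  S*(4)=92.0767
k=3: j=0 S=76.4830 intr=65.6070 cont=63.3181 V=65.6070[EX]; j=1 S=110.8496 intr=31.2404 cont=33.3055 V=33.3055[hold]; j=2 S=160.6583 intr=0.0000 cont=9.7000 V=9.7000[hold]; j=3 S=232.8478 intr=0.0000 cont=1.0435 V=1.0435[hold]  S*(3)=76.4830
k=2: j=0 S=92.0767 intr=50.0133 cont=48.7355 V=50.0133[EX]; j=1 S=133.4500 intr=8.6400 cont=21.2119 V=21.2119[hold]; j=2 S=193.4139 intr=0.0000 cont=5.3056 V=5.3056[hold]  S*(2)=92.0767
k=1: j=0 S=110.8496 intr=31.2404 cont=35.1067 V=35.1067[hold]; j=1 S=160.6583 intr=0.0000 cont=13.0826 V=13.0826[hold]  S*(1)=-
k=0: j=0 S=133.4500 intr=8.6400 cont=23.7583 V=23.7583[hold]  S*(0)=-

price = 23.7583
boundary = - - 92.0767 76.4830 92.0767 110.8496
tree:
23.7583
35.1067 13.0826
50.0133 21.2119 5.3056
65.6070 33.3055 9.7000 1.0435
78.5597 50.0133 17.5330 2.1110 0.0000
89.3189 65.6070 31.2404 4.2707 0.0000 0.0000
98.2560 78.5597 50.0133 8.6400 0.0000 0.0000 0.0000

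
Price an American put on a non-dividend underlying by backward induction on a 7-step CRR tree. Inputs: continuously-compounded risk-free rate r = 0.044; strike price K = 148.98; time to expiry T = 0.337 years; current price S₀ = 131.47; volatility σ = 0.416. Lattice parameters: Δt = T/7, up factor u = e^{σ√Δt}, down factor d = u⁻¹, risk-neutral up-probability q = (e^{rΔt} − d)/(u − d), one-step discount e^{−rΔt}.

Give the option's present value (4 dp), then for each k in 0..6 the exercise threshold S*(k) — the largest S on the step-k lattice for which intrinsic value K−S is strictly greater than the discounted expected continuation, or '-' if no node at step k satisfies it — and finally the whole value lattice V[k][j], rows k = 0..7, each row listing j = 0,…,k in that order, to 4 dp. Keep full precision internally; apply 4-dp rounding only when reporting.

price = 22.9131
boundary = - - - 99.9779 109.5330 120.0012 131.4700
tree:
22.9131
30.6269 14.9452
39.5085 21.4710 8.1851
49.0021 29.7510 12.9044 3.2850
57.7237 39.4470 19.7397 5.8119 0.6564
65.6844 49.0021 28.9788 10.1627 1.2868 0.0000
72.9507 57.7237 39.4470 17.5100 2.5226 0.0000 0.0000
79.5831 65.6844 49.0021 28.9788 4.9452 0.0000 0.0000 0.0000

Δt=0.04814, u=1.09557, d=0.91277, q=0.48880, disc=e^(-rΔt)=0.99788
k=7 terminal: V=max(K-S,0) → 79.5831 65.6844 49.0021 28.9788 4.9452 0.0000 0.0000 0.0000
k=6: j=0 S=76.0293 intr=72.9507 cont=72.6354 V=72.9507[EX]; j=1 S=91.2563 intr=57.7237 cont=57.4084 V=57.7237[EX]; j=2 S=109.5330 intr=39.4470 cont=39.1318 V=39.4470[EX]; j=3 S=131.4700 intr=17.5100 cont=17.1948 V=17.5100[EX]; j=4 S=157.8005 intr=0.0000 cont=2.5226 V=2.5226[hold]; j=5 S=189.4045 intr=0.0000 cont=0.0000 V=0.0000[hold]; j=6 S=227.3380 intr=0.0000 cont=0.0000 V=0.0000[hold]  S*(6)=131.4700
k=5: j=0 S=83.2956 intr=65.6844 cont=65.3691 V=65.6844[EX]; j=1 S=99.9779 intr=49.0021 cont=48.6869 V=49.0021[EX]; j=2 S=120.0012 intr=28.9788 cont=28.6635 V=28.9788[EX]; j=3 S=144.0348 intr=4.9452 cont=10.1627 V=10.1627[hold]; j=4 S=172.8818 intr=0.0000 cont=1.2868 V=1.2868[hold]; j=5 S=207.5063 intr=0.0000 cont=0.0000 V=0.0000[hold]  S*(5)=120.0012
k=4: j=0 S=91.2563 intr=57.7237 cont=57.4084 V=57.7237[EX]; j=1 S=109.5330 intr=39.4470 cont=39.1318 V=39.4470[EX]; j=2 S=131.4700 intr=17.5100 cont=19.7397 V=19.7397[hold]; j=3 S=157.8005 intr=0.0000 cont=5.8119 V=5.8119[hold]; j=4 S=189.4045 intr=0.0000 cont=0.6564 V=0.6564[hold]  S*(4)=109.5330
k=3: j=0 S=99.9779 intr=49.0021 cont=48.6869 V=49.0021[EX]; j=1 S=120.0012 intr=28.9788 cont=29.7510 V=29.7510[hold]; j=2 S=144.0348 intr=4.9452 cont=12.9044 V=12.9044[hold]; j=3 S=172.8818 intr=0.0000 cont=3.2850 V=3.2850[hold]  S*(3)=99.9779
k=2: j=0 S=109.5330 intr=39.4470 cont=39.5085 V=39.5085[hold]; j=1 S=131.4700 intr=17.5100 cont=21.4710 V=21.4710[hold]; j=2 S=157.8005 intr=0.0000 cont=8.1851 V=8.1851[hold]  S*(2)=-
k=1: j=0 S=120.0012 intr=28.9788 cont=30.6269 V=30.6269[hold]; j=1 S=144.0348 intr=4.9452 cont=14.9452 V=14.9452[hold]  S*(1)=-
k=0: j=0 S=131.4700 intr=17.5100 cont=22.9131 V=22.9131[hold]  S*(0)=-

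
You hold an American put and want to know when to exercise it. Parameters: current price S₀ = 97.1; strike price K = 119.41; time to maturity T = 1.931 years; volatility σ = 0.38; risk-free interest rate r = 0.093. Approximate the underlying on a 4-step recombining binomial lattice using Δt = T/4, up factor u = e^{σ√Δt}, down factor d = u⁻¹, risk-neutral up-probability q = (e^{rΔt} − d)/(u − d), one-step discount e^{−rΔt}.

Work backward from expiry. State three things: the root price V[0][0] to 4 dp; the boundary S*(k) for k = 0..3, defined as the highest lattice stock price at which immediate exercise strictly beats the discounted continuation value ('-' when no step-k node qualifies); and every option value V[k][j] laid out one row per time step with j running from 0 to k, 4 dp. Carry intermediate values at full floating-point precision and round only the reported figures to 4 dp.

price = 27.5793
boundary = - 74.5684 57.2651 74.5684
tree:
27.5793
44.8416 14.0999
62.1449 25.6549 4.6923
75.4330 44.8416 10.2316 0.0000
85.6377 62.1449 22.3100 0.0000 0.0000

Δt=0.48275, u=1.30216, d=0.76795, q=0.52033, disc=e^(-rΔt)=0.95610
k=4 terminal: V=max(K-S,0) → 85.6377 62.1449 22.3100 0.0000 0.0000
k=3: j=0 S=43.9770 intr=75.4330 cont=70.1906 V=75.4330[EX]; j=1 S=74.5684 intr=44.8416 cont=39.5992 V=44.8416[EX]; j=2 S=126.4398 intr=0.0000 cont=10.2316 V=10.2316[hold]; j=3 S=214.3941 intr=0.0000 cont=0.0000 V=0.0000[hold]  S*(3)=74.5684
k=2: j=0 S=57.2651 intr=62.1449 cont=56.9024 V=62.1449[EX]; j=1 S=97.1000 intr=22.3100 cont=25.6549 V=25.6549[hold]; j=2 S=164.6449 intr=0.0000 cont=4.6923 V=4.6923[hold]  S*(2)=57.2651
k=1: j=0 S=74.5684 intr=44.8416 cont=41.2632 V=44.8416[EX]; j=1 S=126.4398 intr=0.0000 cont=14.0999 V=14.0999[hold]  S*(1)=74.5684
k=0: j=0 S=97.1000 intr=22.3100 cont=27.5793 V=27.5793[hold]  S*(0)=-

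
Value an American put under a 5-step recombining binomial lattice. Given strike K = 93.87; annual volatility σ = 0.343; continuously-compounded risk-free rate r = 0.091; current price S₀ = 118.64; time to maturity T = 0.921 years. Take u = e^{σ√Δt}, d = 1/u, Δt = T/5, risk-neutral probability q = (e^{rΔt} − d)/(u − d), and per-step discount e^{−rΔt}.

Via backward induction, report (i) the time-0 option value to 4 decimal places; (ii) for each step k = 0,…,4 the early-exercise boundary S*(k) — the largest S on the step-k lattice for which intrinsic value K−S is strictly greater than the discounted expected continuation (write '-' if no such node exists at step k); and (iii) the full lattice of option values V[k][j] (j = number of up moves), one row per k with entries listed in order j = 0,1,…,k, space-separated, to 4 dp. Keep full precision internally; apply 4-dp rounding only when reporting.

Δt=0.18420, u=1.15860, d=0.86311, q=0.52047, disc=e^(-rΔt)=0.98338
k=5 terminal: V=max(K-S,0) → 37.0413 17.5861 0.0000 0.0000 0.0000 0.0000
k=4: j=0 S=65.8416 intr=28.0284 cont=26.4681 V=28.0284[EX]; j=1 S=88.3824 intr=5.4876 cont=8.2929 V=8.2929[hold]; j=2 S=118.6400 intr=0.0000 cont=0.0000 V=0.0000[hold]; j=3 S=159.2563 intr=0.0000 cont=0.0000 V=0.0000[hold]; j=4 S=213.7775 intr=0.0000 cont=0.0000 V=0.0000[hold]  S*(4)=65.8416
k=3: j=0 S=76.2839 intr=17.5861 cont=17.4615 V=17.5861[EX]; j=1 S=102.3996 intr=0.0000 cont=3.9106 V=3.9106[hold]; j=2 S=137.4561 intr=0.0000 cont=0.0000 V=0.0000[hold]; j=3 S=184.5140 intr=0.0000 cont=0.0000 V=0.0000[hold]  S*(3)=76.2839
k=2: j=0 S=88.3824 intr=5.4876 cont=10.2944 V=10.2944[hold]; j=1 S=118.6400 intr=0.0000 cont=1.8441 V=1.8441[hold]; j=2 S=159.2563 intr=0.0000 cont=0.0000 V=0.0000[hold]  S*(2)=-
k=1: j=0 S=102.3996 intr=0.0000 cont=5.7983 V=5.7983[hold]; j=1 S=137.4561 intr=0.0000 cont=0.8696 V=0.8696[hold]  S*(1)=-
k=0: j=0 S=118.6400 intr=0.0000 cont=3.1793 V=3.1793[hold]  S*(0)=-

price = 3.1793
boundary = - - - 76.2839 65.8416
tree:
3.1793
5.7983 0.8696
10.2944 1.8441 0.0000
17.5861 3.9106 0.0000 0.0000
28.0284 8.2929 0.0000 0.0000 0.0000
37.0413 17.5861 0.0000 0.0000 0.0000 0.0000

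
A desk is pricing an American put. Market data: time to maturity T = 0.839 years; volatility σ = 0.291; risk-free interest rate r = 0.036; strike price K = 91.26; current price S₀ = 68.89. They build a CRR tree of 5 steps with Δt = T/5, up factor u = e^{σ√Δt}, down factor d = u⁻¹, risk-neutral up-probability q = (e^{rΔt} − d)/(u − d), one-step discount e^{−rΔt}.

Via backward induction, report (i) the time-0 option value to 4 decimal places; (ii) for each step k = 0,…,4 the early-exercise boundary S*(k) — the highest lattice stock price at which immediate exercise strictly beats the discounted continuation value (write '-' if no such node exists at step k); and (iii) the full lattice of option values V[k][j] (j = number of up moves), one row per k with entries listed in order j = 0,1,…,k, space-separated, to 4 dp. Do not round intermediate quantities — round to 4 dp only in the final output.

price = 22.8067
boundary = - 61.1486 68.8900 61.1486 68.8900
tree:
22.8067
30.1114 15.6508
36.9828 22.3700 9.0034
43.0821 30.1114 14.5866 3.4309
48.4960 36.9828 22.3700 6.8430 0.0000
53.3015 43.0821 30.1114 13.6486 0.0000 0.0000

params: Δt=0.16780 u=1.12660 d=0.88763 q=0.49559 e^(-rΔt)=0.99398
t_5 payoffs: 53.3015 43.0821 30.1114 13.6486 0.0000 0.0000
t_4: node(4,0) S=42.7640 payoff=48.4960 vs cont=47.9464 → 48.4960 [stop]  node(4,1) S=54.2772 payoff=36.9828 vs cont=36.4332 → 36.9828 [stop]  node(4,2) S=68.8900 payoff=22.3700 vs cont=21.8204 → 22.3700 [stop]  node(4,3) S=87.4370 payoff=3.8230 vs cont=6.8430 → 6.8430 [wait]  node(4,4) S=110.9772 payoff=0.0000 vs cont=0.0000 → 0.0000 [wait]  ⇒ S*(4)=68.8900
t_3: node(3,0) S=48.1779 payoff=43.0821 vs cont=42.5325 → 43.0821 [stop]  node(3,1) S=61.1486 payoff=30.1114 vs cont=29.5617 → 30.1114 [stop]  node(3,2) S=77.6114 payoff=13.6486 vs cont=14.5866 → 14.5866 [wait]  node(3,3) S=98.5064 payoff=0.0000 vs cont=3.4309 → 3.4309 [wait]  ⇒ S*(3)=61.1486
t_2: node(2,0) S=54.2772 payoff=36.9828 vs cont=36.4332 → 36.9828 [stop]  node(2,1) S=68.8900 payoff=22.3700 vs cont=22.2825 → 22.3700 [stop]  node(2,2) S=87.4370 payoff=3.8230 vs cont=9.0034 → 9.0034 [wait]  ⇒ S*(2)=68.8900
t_1: node(1,0) S=61.1486 payoff=30.1114 vs cont=29.5617 → 30.1114 [stop]  node(1,1) S=77.6114 payoff=13.6486 vs cont=15.6508 → 15.6508 [wait]  ⇒ S*(1)=61.1486
t_0: node(0,0) S=68.8900 payoff=22.3700 vs cont=22.8067 → 22.8067 [wait]  ⇒ S*(0)=-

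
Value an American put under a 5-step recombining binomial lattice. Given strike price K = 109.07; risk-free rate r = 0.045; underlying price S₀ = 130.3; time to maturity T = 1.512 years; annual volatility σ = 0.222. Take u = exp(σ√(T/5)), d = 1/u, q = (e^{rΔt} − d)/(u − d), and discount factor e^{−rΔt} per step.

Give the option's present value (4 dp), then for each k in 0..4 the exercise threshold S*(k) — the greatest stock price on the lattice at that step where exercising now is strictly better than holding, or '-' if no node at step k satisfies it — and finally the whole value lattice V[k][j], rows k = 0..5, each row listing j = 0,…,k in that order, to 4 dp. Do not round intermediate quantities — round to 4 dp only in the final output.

Δt=0.30240  u=1.12984  d=0.88508  q=0.52549  discount=0.98648
step 5 (expiry): payoffs max(K−S,0) = 38.2996 18.7282 0.0000 0.0000 0.0000 0.0000
step 4: (k=4,j=0): S=79.9595, (K−S)⁺=29.1105, hold=27.6363 ⇒ V=29.1105 exercise | (k=4,j=1): S=102.0721, (K−S)⁺=6.9979, hold=8.7665 ⇒ V=8.7665 continue | (k=4,j=2): S=130.3000, (K−S)⁺=0.0000, hold=0.0000 ⇒ V=0.0000 continue | (k=4,j=3): S=166.3342, (K−S)⁺=0.0000, hold=0.0000 ⇒ V=0.0000 continue | (k=4,j=4): S=212.3336, (K−S)⁺=0.0000, hold=0.0000 ⇒ V=0.0000 continue  boundary S*=79.9595
step 3: (k=3,j=0): S=90.3418, (K−S)⁺=18.7282, hold=18.1709 ⇒ V=18.7282 exercise | (k=3,j=1): S=115.3256, (K−S)⁺=0.0000, hold=4.1036 ⇒ V=4.1036 continue | (k=3,j=2): S=147.2187, (K−S)⁺=0.0000, hold=0.0000 ⇒ V=0.0000 continue | (k=3,j=3): S=187.9318, (K−S)⁺=0.0000, hold=0.0000 ⇒ V=0.0000 continue  boundary S*=90.3418
step 2: (k=2,j=0): S=102.0721, (K−S)⁺=6.9979, hold=10.8938 ⇒ V=10.8938 continue | (k=2,j=1): S=130.3000, (K−S)⁺=0.0000, hold=1.9208 ⇒ V=1.9208 continue | (k=2,j=2): S=166.3342, (K−S)⁺=0.0000, hold=0.0000 ⇒ V=0.0000 continue  boundary S*=-
step 1: (k=1,j=0): S=115.3256, (K−S)⁺=0.0000, hold=6.0951 ⇒ V=6.0951 continue | (k=1,j=1): S=147.2187, (K−S)⁺=0.0000, hold=0.8991 ⇒ V=0.8991 continue  boundary S*=-
step 0: (k=0,j=0): S=130.3000, (K−S)⁺=0.0000, hold=3.3192 ⇒ V=3.3192 continue  boundary S*=-

price = 3.3192
boundary = - - - 90.3418 79.9595
tree:
3.3192
6.0951 0.8991
10.8938 1.9208 0.0000
18.7282 4.1036 0.0000 0.0000
29.1105 8.7665 0.0000 0.0000 0.0000
38.2996 18.7282 0.0000 0.0000 0.0000 0.0000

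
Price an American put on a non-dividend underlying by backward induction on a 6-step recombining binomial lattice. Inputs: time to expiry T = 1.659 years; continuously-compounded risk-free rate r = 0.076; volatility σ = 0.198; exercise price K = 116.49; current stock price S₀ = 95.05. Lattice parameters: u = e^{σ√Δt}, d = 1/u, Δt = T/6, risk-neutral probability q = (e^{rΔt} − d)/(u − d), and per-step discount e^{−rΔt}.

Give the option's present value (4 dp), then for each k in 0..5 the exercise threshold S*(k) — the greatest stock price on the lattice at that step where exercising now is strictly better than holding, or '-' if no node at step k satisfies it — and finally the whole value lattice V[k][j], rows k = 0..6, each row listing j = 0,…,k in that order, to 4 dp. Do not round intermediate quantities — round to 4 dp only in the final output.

Δt=0.27650  u=1.10973  d=0.90112  q=0.57580  discount=0.97921
step 6 (expiry): payoffs max(K−S,0) = 65.5976 53.8162 39.3075 21.4400 0.0000 0.0000 0.0000
step 5: (k=5,j=0): S=56.4767, (K−S)⁺=60.0133, hold=57.5909 ⇒ V=60.0133 exercise | (k=5,j=1): S=69.5509, (K−S)⁺=46.9391, hold=44.5167 ⇒ V=46.9391 exercise | (k=5,j=2): S=85.6516, (K−S)⁺=30.8384, hold=28.4160 ⇒ V=30.8384 exercise | (k=5,j=3): S=105.4796, (K−S)⁺=11.0104, hold=8.9058 ⇒ V=11.0104 exercise | (k=5,j=4): S=129.8978, (K−S)⁺=0.0000, hold=0.0000 ⇒ V=0.0000 continue | (k=5,j=5): S=159.9686, (K−S)⁺=0.0000, hold=0.0000 ⇒ V=0.0000 continue  boundary S*=105.4796
step 4: (k=4,j=0): S=62.6738, (K−S)⁺=53.8162, hold=51.3938 ⇒ V=53.8162 exercise | (k=4,j=1): S=77.1825, (K−S)⁺=39.3075, hold=36.8851 ⇒ V=39.3075 exercise | (k=4,j=2): S=95.0500, (K−S)⁺=21.4400, hold=19.0176 ⇒ V=21.4400 exercise | (k=4,j=3): S=117.0537, (K−S)⁺=0.0000, hold=4.5735 ⇒ V=4.5735 continue | (k=4,j=4): S=144.1512, (K−S)⁺=0.0000, hold=0.0000 ⇒ V=0.0000 continue  boundary S*=95.0500
step 3: (k=3,j=0): S=69.5509, (K−S)⁺=46.9391, hold=44.5167 ⇒ V=46.9391 exercise | (k=3,j=1): S=85.6516, (K−S)⁺=30.8384, hold=28.4160 ⇒ V=30.8384 exercise | (k=3,j=2): S=105.4796, (K−S)⁺=11.0104, hold=11.4845 ⇒ V=11.4845 continue | (k=3,j=3): S=129.8978, (K−S)⁺=0.0000, hold=1.8998 ⇒ V=1.8998 continue  boundary S*=85.6516
step 2: (k=2,j=0): S=77.1825, (K−S)⁺=39.3075, hold=36.8851 ⇒ V=39.3075 exercise | (k=2,j=1): S=95.0500, (K−S)⁺=21.4400, hold=19.2849 ⇒ V=21.4400 exercise | (k=2,j=2): S=117.0537, (K−S)⁺=0.0000, hold=5.8416 ⇒ V=5.8416 continue  boundary S*=95.0500
step 1: (k=1,j=0): S=85.6516, (K−S)⁺=30.8384, hold=28.4160 ⇒ V=30.8384 exercise | (k=1,j=1): S=105.4796, (K−S)⁺=11.0104, hold=12.1994 ⇒ V=12.1994 continue  boundary S*=85.6516
step 0: (k=0,j=0): S=95.0500, (K−S)⁺=21.4400, hold=19.6880 ⇒ V=21.4400 exercise  boundary S*=95.0500

price = 21.4400
boundary = 95.0500 85.6516 95.0500 85.6516 95.0500 105.4796
tree:
21.4400
30.8384 12.1994
39.3075 21.4400 5.8416
46.9391 30.8384 11.4845 1.8998
53.8162 39.3075 21.4400 4.5735 0.0000
60.0133 46.9391 30.8384 11.0104 0.0000 0.0000
65.5976 53.8162 39.3075 21.4400 0.0000 0.0000 0.0000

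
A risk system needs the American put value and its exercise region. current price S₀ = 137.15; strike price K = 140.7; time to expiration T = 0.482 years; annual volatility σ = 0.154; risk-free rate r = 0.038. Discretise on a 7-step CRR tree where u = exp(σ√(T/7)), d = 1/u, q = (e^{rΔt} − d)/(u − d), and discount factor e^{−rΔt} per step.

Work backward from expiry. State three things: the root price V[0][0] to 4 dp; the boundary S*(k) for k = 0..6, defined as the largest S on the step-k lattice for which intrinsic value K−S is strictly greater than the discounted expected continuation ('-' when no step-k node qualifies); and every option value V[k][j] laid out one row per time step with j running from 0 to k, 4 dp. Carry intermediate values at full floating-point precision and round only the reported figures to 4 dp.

price = 6.7318
boundary = - - 126.5015 121.4914 126.5015 121.4914 126.5015
tree:
6.7318
9.9640 3.8094
14.1985 6.1411 1.6960
19.2086 9.5505 3.0537 0.4628
24.0203 14.1985 5.3473 0.9714 0.0000
28.6414 19.2086 8.9941 2.0389 0.0000 0.0000
33.0794 24.0203 14.1985 4.2793 0.0000 0.0000 0.0000
37.3418 28.6414 19.2086 8.9818 0.0000 0.0000 0.0000 0.0000

Δt=0.06886, u=1.04124, d=0.96040, q=0.52231, disc=e^(-rΔt)=0.99739
k=7 terminal: V=max(K-S,0) → 37.3418 28.6414 19.2086 8.9818 0.0000 0.0000 0.0000 0.0000
k=6: j=0 S=107.6206 intr=33.0794 cont=32.7118 V=33.0794[EX]; j=1 S=116.6797 intr=24.0203 cont=23.6526 V=24.0203[EX]; j=2 S=126.5015 intr=14.1985 cont=13.8308 V=14.1985[EX]; j=3 S=137.1500 intr=3.5500 cont=4.2793 V=4.2793[hold]; j=4 S=148.6949 intr=0.0000 cont=0.0000 V=0.0000[hold]; j=5 S=161.2116 intr=0.0000 cont=0.0000 V=0.0000[hold]; j=6 S=174.7819 intr=0.0000 cont=0.0000 V=0.0000[hold]  S*(6)=126.5015
k=5: j=0 S=112.0586 intr=28.6414 cont=28.2737 V=28.6414[EX]; j=1 S=121.4914 intr=19.2086 cont=18.8409 V=19.2086[EX]; j=2 S=131.7182 intr=8.9818 cont=8.9941 V=8.9941[hold]; j=3 S=142.8058 intr=0.0000 cont=2.0389 V=2.0389[hold]; j=4 S=154.8268 intr=0.0000 cont=0.0000 V=0.0000[hold]; j=5 S=167.8596 intr=0.0000 cont=0.0000 V=0.0000[hold]  S*(5)=121.4914
k=4: j=0 S=116.6797 intr=24.0203 cont=23.6526 V=24.0203[EX]; j=1 S=126.5015 intr=14.1985 cont=13.8372 V=14.1985[EX]; j=2 S=137.1500 intr=3.5500 cont=5.3473 V=5.3473[hold]; j=3 S=148.6949 intr=0.0000 cont=0.9714 V=0.9714[hold]; j=4 S=161.2116 intr=0.0000 cont=0.0000 V=0.0000[hold]  S*(4)=126.5015
k=3: j=0 S=121.4914 intr=19.2086 cont=18.8409 V=19.2086[EX]; j=1 S=131.7182 intr=8.9818 cont=9.5505 V=9.5505[hold]; j=2 S=142.8058 intr=0.0000 cont=3.0537 V=3.0537[hold]; j=3 S=154.8268 intr=0.0000 cont=0.4628 V=0.4628[hold]  S*(3)=121.4914
k=2: j=0 S=126.5015 intr=14.1985 cont=14.1271 V=14.1985[EX]; j=1 S=137.1500 intr=3.5500 cont=6.1411 V=6.1411[hold]; j=2 S=148.6949 intr=0.0000 cont=1.6960 V=1.6960[hold]  S*(2)=126.5015
k=1: j=0 S=131.7182 intr=8.9818 cont=9.9640 V=9.9640[hold]; j=1 S=142.8058 intr=0.0000 cont=3.8094 V=3.8094[hold]  S*(1)=-
k=0: j=0 S=137.1500 intr=3.5500 cont=6.7318 V=6.7318[hold]  S*(0)=-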